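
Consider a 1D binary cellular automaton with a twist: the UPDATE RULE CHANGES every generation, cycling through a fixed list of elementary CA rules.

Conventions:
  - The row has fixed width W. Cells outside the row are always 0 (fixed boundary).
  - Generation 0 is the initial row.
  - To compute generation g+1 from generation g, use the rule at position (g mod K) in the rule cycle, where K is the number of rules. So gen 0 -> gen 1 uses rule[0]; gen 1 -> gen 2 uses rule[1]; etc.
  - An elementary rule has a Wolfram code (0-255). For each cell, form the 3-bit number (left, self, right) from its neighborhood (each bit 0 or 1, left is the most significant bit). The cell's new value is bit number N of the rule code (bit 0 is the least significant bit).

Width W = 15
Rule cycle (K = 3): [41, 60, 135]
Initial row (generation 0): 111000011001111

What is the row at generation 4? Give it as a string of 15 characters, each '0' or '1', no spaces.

Answer: 110100000000100

Derivation:
Gen 0: 111000011001111
Gen 1 (rule 41): 100011010001000
Gen 2 (rule 60): 110010111001100
Gen 3 (rule 135): 000110010010001
Gen 4 (rule 41): 110100000000100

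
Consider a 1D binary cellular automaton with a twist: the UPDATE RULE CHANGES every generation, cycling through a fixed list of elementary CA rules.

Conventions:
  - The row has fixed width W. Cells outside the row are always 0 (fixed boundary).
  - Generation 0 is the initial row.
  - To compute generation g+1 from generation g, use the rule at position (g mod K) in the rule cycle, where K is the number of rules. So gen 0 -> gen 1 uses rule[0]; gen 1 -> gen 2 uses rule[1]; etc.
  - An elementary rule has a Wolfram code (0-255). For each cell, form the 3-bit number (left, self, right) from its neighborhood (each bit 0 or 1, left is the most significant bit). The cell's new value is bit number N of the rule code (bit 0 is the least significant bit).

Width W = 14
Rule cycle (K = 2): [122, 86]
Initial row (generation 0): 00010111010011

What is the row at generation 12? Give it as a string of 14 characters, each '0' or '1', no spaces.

Gen 0: 00010111010011
Gen 1 (rule 122): 00101101101111
Gen 2 (rule 86): 01100100100001
Gen 3 (rule 122): 11111011010010
Gen 4 (rule 86): 00001001011111
Gen 5 (rule 122): 00010110110001
Gen 6 (rule 86): 00110010011011
Gen 7 (rule 122): 01111101111111
Gen 8 (rule 86): 10000100000001
Gen 9 (rule 122): 01001010000010
Gen 10 (rule 86): 11111011000111
Gen 11 (rule 122): 10001111101101
Gen 12 (rule 86): 11010000100101

Answer: 11010000100101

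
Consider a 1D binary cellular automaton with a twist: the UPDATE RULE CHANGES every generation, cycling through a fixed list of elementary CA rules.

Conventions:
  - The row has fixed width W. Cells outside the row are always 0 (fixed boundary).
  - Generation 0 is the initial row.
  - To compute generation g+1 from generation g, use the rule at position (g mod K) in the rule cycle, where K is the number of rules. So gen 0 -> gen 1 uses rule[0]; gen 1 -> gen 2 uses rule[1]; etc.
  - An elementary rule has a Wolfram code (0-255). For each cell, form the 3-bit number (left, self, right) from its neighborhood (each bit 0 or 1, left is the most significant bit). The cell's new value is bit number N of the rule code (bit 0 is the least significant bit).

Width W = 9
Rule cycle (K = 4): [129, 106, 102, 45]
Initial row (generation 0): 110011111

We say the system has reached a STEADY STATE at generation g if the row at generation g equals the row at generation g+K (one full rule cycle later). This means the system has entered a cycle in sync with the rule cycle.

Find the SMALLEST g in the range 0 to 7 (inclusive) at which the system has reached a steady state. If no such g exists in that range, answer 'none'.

Answer: none

Derivation:
Gen 0: 110011111
Gen 1 (rule 129): 000001110
Gen 2 (rule 106): 000011010
Gen 3 (rule 102): 000101110
Gen 4 (rule 45): 110111000
Gen 5 (rule 129): 000010011
Gen 6 (rule 106): 000100111
Gen 7 (rule 102): 001101001
Gen 8 (rule 45): 101011001
Gen 9 (rule 129): 000000000
Gen 10 (rule 106): 000000000
Gen 11 (rule 102): 000000000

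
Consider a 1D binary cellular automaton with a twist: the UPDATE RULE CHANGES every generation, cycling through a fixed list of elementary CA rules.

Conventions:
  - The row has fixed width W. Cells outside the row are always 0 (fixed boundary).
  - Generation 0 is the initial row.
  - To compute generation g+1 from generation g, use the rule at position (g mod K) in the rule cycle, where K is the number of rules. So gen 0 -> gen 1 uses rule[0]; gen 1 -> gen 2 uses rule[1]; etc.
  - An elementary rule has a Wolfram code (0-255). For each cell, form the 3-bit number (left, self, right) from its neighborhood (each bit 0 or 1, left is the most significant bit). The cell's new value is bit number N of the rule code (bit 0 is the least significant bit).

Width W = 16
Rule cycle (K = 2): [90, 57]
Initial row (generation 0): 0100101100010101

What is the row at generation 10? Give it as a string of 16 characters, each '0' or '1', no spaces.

Gen 0: 0100101100010101
Gen 1 (rule 90): 1011001110100000
Gen 2 (rule 57): 0110101001011111
Gen 3 (rule 90): 1110000110010001
Gen 4 (rule 57): 1001110101001100
Gen 5 (rule 90): 0111010000111110
Gen 6 (rule 57): 0100101110100001
Gen 7 (rule 90): 1011001010010010
Gen 8 (rule 57): 0110100101001001
Gen 9 (rule 90): 1110011000110110
Gen 10 (rule 57): 1001010110101101

Answer: 1001010110101101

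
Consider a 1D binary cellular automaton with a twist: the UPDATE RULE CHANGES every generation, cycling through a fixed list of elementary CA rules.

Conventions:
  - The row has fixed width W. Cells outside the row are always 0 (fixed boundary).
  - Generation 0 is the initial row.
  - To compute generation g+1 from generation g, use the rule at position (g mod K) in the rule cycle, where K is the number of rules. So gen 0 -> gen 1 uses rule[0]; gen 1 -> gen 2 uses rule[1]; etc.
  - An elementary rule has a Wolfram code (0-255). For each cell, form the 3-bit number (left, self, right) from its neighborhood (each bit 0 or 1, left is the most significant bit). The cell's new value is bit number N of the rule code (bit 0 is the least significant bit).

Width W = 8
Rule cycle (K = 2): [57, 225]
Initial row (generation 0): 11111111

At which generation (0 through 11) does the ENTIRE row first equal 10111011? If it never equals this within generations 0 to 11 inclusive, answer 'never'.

Gen 0: 11111111
Gen 1 (rule 57): 10000000
Gen 2 (rule 225): 00111111
Gen 3 (rule 57): 10100000
Gen 4 (rule 225): 01001111
Gen 5 (rule 57): 00101000
Gen 6 (rule 225): 10010011
Gen 7 (rule 57): 01001010
Gen 8 (rule 225): 00000100
Gen 9 (rule 57): 11110011
Gen 10 (rule 225): 01110001
Gen 11 (rule 57): 01001100

Answer: never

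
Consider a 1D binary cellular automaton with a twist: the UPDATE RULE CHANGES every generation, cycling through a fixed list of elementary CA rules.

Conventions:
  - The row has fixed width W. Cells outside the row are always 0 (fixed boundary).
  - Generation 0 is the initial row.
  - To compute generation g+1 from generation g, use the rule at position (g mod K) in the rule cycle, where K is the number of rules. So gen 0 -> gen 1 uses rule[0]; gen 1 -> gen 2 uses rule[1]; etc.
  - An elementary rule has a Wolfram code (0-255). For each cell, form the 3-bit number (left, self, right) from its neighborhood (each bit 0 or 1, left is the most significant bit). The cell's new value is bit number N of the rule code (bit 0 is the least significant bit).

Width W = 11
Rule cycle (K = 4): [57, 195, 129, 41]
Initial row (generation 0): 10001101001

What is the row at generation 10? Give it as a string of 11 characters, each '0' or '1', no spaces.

Gen 0: 10001101001
Gen 1 (rule 57): 01101010100
Gen 2 (rule 195): 10100000001
Gen 3 (rule 129): 00001111100
Gen 4 (rule 41): 11101000001
Gen 5 (rule 57): 10010111100
Gen 6 (rule 195): 00100011101
Gen 7 (rule 129): 10001001000
Gen 8 (rule 41): 00100000011
Gen 9 (rule 57): 10011111010
Gen 10 (rule 195): 00101111000

Answer: 00101111000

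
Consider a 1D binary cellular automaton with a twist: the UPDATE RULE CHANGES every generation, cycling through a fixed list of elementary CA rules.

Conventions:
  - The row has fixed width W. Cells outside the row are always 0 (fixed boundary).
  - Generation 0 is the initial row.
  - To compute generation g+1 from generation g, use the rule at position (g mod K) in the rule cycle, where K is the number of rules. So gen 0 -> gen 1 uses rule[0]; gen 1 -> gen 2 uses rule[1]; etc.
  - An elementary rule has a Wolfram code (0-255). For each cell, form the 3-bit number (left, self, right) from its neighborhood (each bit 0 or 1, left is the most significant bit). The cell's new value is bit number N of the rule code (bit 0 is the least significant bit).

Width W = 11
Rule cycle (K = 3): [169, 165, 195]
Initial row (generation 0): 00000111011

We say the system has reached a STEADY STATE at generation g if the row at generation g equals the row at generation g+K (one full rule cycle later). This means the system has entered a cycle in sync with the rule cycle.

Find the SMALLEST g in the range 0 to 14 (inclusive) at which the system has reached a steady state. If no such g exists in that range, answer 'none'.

Answer: none

Derivation:
Gen 0: 00000111011
Gen 1 (rule 169): 11110110110
Gen 2 (rule 165): 01101001000
Gen 3 (rule 195): 10100010011
Gen 4 (rule 169): 01001000010
Gen 5 (rule 165): 01001011010
Gen 6 (rule 195): 10010001000
Gen 7 (rule 169): 00000100011
Gen 8 (rule 165): 11110101000
Gen 9 (rule 195): 01110000011
Gen 10 (rule 169): 01100111010
Gen 11 (rule 165): 00000010110
Gen 12 (rule 195): 11111100010
Gen 13 (rule 169): 11111001000
Gen 14 (rule 165): 01110001011
Gen 15 (rule 195): 10110110001
Gen 16 (rule 169): 01101100100
Gen 17 (rule 165): 00010000101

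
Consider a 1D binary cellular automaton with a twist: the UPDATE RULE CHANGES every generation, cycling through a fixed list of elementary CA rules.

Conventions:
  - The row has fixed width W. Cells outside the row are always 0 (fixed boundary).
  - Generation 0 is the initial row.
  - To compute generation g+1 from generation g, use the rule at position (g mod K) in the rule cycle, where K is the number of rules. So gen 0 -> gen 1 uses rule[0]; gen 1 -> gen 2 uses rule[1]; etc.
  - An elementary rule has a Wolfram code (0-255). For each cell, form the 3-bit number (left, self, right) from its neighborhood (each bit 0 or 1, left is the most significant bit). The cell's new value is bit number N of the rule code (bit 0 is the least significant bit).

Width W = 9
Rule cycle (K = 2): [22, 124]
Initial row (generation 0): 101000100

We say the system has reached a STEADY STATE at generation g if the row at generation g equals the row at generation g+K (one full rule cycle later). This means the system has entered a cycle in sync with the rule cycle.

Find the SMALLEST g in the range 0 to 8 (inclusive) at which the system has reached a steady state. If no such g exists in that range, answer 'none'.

Answer: 3

Derivation:
Gen 0: 101000100
Gen 1 (rule 22): 101101110
Gen 2 (rule 124): 111111011
Gen 3 (rule 22): 000000000
Gen 4 (rule 124): 000000000
Gen 5 (rule 22): 000000000
Gen 6 (rule 124): 000000000
Gen 7 (rule 22): 000000000
Gen 8 (rule 124): 000000000
Gen 9 (rule 22): 000000000
Gen 10 (rule 124): 000000000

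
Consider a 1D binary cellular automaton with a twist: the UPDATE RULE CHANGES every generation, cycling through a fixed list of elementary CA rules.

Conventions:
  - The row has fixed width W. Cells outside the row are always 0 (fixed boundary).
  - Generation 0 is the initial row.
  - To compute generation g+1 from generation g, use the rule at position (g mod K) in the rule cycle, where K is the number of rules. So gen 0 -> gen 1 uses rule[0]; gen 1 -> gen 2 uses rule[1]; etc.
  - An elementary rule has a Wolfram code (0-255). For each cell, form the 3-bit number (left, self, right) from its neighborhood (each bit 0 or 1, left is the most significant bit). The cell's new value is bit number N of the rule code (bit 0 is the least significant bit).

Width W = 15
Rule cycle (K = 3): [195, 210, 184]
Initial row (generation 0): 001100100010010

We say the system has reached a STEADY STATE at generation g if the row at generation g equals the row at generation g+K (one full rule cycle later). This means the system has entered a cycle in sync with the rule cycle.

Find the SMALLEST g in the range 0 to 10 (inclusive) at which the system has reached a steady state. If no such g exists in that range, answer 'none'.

Answer: none

Derivation:
Gen 0: 001100100010010
Gen 1 (rule 195): 110101001100100
Gen 2 (rule 210): 010000110111010
Gen 3 (rule 184): 001000101110101
Gen 4 (rule 195): 110011000110000
Gen 5 (rule 210): 011101101011000
Gen 6 (rule 184): 011011010110100
Gen 7 (rule 195): 101001000010001
Gen 8 (rule 210): 000110100101010
Gen 9 (rule 184): 000101010010101
Gen 10 (rule 195): 111000000100000
Gen 11 (rule 210): 011100001010000
Gen 12 (rule 184): 011010000101000
Gen 13 (rule 195): 101000111000011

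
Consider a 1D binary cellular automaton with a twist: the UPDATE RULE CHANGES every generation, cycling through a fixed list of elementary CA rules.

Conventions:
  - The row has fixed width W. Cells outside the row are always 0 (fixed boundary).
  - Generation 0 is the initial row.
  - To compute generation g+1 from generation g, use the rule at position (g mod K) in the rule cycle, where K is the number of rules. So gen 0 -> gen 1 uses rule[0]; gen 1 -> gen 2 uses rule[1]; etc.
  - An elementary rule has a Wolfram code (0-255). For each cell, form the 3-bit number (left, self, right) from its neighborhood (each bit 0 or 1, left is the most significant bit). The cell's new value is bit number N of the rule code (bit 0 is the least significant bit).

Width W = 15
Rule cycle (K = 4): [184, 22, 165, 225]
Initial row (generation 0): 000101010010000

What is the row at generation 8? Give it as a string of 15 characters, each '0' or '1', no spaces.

Answer: 110011011110111

Derivation:
Gen 0: 000101010010000
Gen 1 (rule 184): 000010101001000
Gen 2 (rule 22): 000110101111100
Gen 3 (rule 165): 110001110111001
Gen 4 (rule 225): 010100111011000
Gen 5 (rule 184): 001010110110100
Gen 6 (rule 22): 011010000000110
Gen 7 (rule 165): 000110111110000
Gen 8 (rule 225): 110011011110111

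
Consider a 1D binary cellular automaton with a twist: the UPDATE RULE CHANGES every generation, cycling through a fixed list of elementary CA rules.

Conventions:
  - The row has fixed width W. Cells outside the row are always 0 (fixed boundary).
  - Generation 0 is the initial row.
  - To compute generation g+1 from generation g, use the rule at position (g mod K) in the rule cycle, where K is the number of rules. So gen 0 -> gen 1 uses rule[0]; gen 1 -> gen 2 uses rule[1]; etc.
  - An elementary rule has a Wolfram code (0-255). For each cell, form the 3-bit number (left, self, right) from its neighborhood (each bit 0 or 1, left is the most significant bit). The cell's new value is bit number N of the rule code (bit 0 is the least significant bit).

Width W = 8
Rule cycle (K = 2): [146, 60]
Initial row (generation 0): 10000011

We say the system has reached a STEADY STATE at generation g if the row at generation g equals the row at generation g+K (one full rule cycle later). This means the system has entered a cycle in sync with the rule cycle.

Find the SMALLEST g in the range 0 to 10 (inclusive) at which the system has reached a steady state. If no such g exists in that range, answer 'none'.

Gen 0: 10000011
Gen 1 (rule 146): 01000100
Gen 2 (rule 60): 01100110
Gen 3 (rule 146): 10011001
Gen 4 (rule 60): 11010101
Gen 5 (rule 146): 00000000
Gen 6 (rule 60): 00000000
Gen 7 (rule 146): 00000000
Gen 8 (rule 60): 00000000
Gen 9 (rule 146): 00000000
Gen 10 (rule 60): 00000000
Gen 11 (rule 146): 00000000
Gen 12 (rule 60): 00000000

Answer: 5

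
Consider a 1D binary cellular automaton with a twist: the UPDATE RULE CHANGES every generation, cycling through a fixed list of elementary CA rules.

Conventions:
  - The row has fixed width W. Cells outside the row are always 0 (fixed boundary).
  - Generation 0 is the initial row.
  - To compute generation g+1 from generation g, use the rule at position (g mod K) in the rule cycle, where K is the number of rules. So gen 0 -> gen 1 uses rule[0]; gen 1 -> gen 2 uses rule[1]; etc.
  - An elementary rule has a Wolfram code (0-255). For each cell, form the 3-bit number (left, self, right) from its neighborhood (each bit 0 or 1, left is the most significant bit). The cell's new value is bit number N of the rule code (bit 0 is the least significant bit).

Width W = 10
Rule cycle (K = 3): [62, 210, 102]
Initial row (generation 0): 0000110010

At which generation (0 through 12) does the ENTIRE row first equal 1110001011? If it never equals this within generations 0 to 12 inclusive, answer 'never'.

Answer: 7

Derivation:
Gen 0: 0000110010
Gen 1 (rule 62): 0001101111
Gen 2 (rule 210): 0010100111
Gen 3 (rule 102): 0111101001
Gen 4 (rule 62): 1100011111
Gen 5 (rule 210): 0110101111
Gen 6 (rule 102): 1011110001
Gen 7 (rule 62): 1110001011
Gen 8 (rule 210): 0111010001
Gen 9 (rule 102): 1001110011
Gen 10 (rule 62): 1111001110
Gen 11 (rule 210): 0111110111
Gen 12 (rule 102): 1000011001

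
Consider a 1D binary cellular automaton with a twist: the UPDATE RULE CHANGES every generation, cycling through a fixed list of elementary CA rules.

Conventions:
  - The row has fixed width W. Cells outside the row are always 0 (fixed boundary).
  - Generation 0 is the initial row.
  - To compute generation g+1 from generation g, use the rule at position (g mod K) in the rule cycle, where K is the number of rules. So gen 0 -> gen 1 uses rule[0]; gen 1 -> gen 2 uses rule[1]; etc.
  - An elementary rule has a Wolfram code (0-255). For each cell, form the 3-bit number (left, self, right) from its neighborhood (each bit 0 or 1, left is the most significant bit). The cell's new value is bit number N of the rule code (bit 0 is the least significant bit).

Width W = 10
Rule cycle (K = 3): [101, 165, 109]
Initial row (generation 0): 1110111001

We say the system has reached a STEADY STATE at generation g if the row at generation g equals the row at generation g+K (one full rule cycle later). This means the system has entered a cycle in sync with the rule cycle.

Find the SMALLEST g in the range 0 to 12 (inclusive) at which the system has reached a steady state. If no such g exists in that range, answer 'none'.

Gen 0: 1110111001
Gen 1 (rule 101): 0011001001
Gen 2 (rule 165): 1000001001
Gen 3 (rule 109): 1011101001
Gen 4 (rule 101): 1100111001
Gen 5 (rule 165): 0000010001
Gen 6 (rule 109): 1111010101
Gen 7 (rule 101): 0001111111
Gen 8 (rule 165): 1100111110
Gen 9 (rule 109): 1100100010
Gen 10 (rule 101): 0100101010
Gen 11 (rule 165): 0100111110
Gen 12 (rule 109): 0100100010
Gen 13 (rule 101): 0100101010
Gen 14 (rule 165): 0100111110
Gen 15 (rule 109): 0100100010

Answer: 10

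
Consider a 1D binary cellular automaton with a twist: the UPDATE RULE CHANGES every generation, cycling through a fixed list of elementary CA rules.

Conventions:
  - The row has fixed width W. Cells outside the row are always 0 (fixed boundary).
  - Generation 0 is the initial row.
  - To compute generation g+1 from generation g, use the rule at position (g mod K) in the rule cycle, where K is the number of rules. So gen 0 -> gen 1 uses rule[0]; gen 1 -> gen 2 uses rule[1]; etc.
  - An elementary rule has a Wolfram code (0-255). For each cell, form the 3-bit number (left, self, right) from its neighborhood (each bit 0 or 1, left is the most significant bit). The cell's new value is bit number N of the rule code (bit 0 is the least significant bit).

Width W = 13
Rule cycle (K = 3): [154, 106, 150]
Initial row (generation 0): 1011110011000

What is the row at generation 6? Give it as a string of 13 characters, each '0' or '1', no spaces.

Answer: 1111011110110

Derivation:
Gen 0: 1011110011000
Gen 1 (rule 154): 0011101110100
Gen 2 (rule 106): 0110111011000
Gen 3 (rule 150): 1000010000100
Gen 4 (rule 154): 0100101001010
Gen 5 (rule 106): 1001010010100
Gen 6 (rule 150): 1111011110110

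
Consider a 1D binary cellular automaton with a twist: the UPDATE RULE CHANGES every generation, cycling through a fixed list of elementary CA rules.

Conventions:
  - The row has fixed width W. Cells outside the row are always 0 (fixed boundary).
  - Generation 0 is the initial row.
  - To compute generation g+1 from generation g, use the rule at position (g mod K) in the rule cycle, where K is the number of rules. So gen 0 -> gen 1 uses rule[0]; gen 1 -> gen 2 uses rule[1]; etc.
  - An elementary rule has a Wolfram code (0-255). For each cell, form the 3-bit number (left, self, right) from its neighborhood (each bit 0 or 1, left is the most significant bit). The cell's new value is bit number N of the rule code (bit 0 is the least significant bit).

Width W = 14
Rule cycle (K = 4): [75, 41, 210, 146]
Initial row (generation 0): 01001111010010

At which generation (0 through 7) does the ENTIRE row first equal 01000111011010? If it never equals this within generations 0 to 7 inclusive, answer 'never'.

Answer: never

Derivation:
Gen 0: 01001111010010
Gen 1 (rule 75): 10011001000100
Gen 2 (rule 41): 00010000010001
Gen 3 (rule 210): 00101000101010
Gen 4 (rule 146): 01000101000001
Gen 5 (rule 75): 10011000011110
Gen 6 (rule 41): 00010011010000
Gen 7 (rule 210): 00101101001000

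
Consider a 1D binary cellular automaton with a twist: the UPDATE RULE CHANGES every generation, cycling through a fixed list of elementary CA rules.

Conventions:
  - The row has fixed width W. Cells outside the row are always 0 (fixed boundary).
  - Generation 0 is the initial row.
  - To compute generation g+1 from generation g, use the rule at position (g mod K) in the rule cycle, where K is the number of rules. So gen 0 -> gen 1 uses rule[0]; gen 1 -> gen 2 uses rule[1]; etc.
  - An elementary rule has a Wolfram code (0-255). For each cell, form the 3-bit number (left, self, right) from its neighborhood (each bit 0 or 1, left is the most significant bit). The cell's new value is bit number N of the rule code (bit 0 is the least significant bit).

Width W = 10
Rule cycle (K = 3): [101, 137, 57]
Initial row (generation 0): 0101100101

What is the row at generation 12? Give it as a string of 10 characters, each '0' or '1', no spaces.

Gen 0: 0101100101
Gen 1 (rule 101): 0110100111
Gen 2 (rule 137): 0100000110
Gen 3 (rule 57): 0011110101
Gen 4 (rule 101): 1000011111
Gen 5 (rule 137): 0011011110
Gen 6 (rule 57): 1010110001
Gen 7 (rule 101): 1111010101
Gen 8 (rule 137): 1110000000
Gen 9 (rule 57): 1001111111
Gen 10 (rule 101): 1000000001
Gen 11 (rule 137): 0011111100
Gen 12 (rule 57): 1010000011

Answer: 1010000011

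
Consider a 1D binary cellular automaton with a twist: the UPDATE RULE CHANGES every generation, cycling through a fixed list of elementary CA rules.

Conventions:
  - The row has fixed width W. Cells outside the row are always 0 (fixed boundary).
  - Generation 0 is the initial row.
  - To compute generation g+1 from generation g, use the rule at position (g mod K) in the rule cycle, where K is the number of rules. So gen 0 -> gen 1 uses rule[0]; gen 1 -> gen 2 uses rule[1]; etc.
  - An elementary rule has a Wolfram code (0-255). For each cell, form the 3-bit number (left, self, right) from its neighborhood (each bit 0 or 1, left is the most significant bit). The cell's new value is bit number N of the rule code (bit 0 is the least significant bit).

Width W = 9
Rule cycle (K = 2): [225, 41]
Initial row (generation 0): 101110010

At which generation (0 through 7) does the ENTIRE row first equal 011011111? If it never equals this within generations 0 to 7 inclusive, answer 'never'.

Answer: never

Derivation:
Gen 0: 101110010
Gen 1 (rule 225): 010110000
Gen 2 (rule 41): 001100111
Gen 3 (rule 225): 100100011
Gen 4 (rule 41): 000001010
Gen 5 (rule 225): 111100100
Gen 6 (rule 41): 100000001
Gen 7 (rule 225): 001111100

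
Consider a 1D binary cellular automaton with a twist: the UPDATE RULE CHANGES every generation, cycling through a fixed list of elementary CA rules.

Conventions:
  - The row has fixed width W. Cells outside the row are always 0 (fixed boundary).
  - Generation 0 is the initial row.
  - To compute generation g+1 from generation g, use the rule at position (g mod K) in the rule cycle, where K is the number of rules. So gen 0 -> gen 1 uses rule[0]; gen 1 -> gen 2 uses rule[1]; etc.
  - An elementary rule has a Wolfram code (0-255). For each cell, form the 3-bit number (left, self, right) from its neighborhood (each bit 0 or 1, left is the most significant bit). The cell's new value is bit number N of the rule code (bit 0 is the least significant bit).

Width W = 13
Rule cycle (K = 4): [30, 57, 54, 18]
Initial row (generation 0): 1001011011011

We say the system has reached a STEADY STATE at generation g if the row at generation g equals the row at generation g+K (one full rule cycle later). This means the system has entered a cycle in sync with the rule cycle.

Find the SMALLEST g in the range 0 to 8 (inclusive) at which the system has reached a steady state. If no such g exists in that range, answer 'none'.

Gen 0: 1001011011011
Gen 1 (rule 30): 1111010010010
Gen 2 (rule 57): 1000101001001
Gen 3 (rule 54): 1101111111111
Gen 4 (rule 18): 0000000000000
Gen 5 (rule 30): 0000000000000
Gen 6 (rule 57): 1111111111111
Gen 7 (rule 54): 0000000000000
Gen 8 (rule 18): 0000000000000
Gen 9 (rule 30): 0000000000000
Gen 10 (rule 57): 1111111111111
Gen 11 (rule 54): 0000000000000
Gen 12 (rule 18): 0000000000000

Answer: 4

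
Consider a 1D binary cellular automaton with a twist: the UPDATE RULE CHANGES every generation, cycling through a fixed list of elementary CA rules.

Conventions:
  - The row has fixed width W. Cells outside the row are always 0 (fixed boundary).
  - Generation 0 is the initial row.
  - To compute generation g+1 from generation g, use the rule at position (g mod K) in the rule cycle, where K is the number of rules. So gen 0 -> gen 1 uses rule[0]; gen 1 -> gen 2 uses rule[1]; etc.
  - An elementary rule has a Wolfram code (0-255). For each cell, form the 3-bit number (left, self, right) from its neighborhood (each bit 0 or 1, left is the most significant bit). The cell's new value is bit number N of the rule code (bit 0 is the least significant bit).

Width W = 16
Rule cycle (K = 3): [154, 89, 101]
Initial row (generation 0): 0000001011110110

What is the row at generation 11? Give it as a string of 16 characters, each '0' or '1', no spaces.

Gen 0: 0000001011110110
Gen 1 (rule 154): 0000010011100101
Gen 2 (rule 89): 1111001010110000
Gen 3 (rule 101): 0001001111010111
Gen 4 (rule 154): 0010111110000110
Gen 5 (rule 89): 1000100011110111
Gen 6 (rule 101): 1010101000011001
Gen 7 (rule 154): 0000000100110110
Gen 8 (rule 89): 1111110010110111
Gen 9 (rule 101): 0000010011011001
Gen 10 (rule 154): 0000101110010110
Gen 11 (rule 89): 1110001011000111

Answer: 1110001011000111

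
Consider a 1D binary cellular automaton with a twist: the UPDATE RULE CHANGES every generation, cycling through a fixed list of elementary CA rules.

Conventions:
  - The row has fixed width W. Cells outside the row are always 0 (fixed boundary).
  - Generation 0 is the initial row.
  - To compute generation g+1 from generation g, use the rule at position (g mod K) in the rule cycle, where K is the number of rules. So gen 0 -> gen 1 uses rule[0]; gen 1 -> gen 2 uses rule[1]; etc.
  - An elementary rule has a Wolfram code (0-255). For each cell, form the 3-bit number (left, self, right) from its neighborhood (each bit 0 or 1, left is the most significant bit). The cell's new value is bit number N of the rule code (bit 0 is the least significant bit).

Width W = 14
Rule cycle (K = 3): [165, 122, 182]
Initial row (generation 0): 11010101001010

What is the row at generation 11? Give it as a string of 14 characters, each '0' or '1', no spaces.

Gen 0: 11010101001010
Gen 1 (rule 165): 00111111001110
Gen 2 (rule 122): 01100001111011
Gen 3 (rule 182): 10010010110100
Gen 4 (rule 165): 10010011001101
Gen 5 (rule 122): 01101111111110
Gen 6 (rule 182): 10010111111101
Gen 7 (rule 165): 10011011111011
Gen 8 (rule 122): 01111110001111
Gen 9 (rule 182): 10111101010110
Gen 10 (rule 165): 11011011111000
Gen 11 (rule 122): 11111110001100

Answer: 11111110001100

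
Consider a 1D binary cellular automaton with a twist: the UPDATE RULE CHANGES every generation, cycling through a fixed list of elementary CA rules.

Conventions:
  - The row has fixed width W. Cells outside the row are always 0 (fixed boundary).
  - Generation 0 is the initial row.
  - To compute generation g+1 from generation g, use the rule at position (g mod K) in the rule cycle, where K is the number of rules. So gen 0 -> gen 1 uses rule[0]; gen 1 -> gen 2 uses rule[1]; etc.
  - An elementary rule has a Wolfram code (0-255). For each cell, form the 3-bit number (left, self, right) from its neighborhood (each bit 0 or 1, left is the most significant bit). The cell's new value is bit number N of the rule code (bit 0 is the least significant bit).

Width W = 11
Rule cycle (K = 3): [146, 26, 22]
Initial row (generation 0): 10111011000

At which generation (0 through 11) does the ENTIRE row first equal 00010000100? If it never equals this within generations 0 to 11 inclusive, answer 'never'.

Gen 0: 10111011000
Gen 1 (rule 146): 00010000100
Gen 2 (rule 26): 00101001010
Gen 3 (rule 22): 01101111011
Gen 4 (rule 146): 10000110000
Gen 5 (rule 26): 01001101000
Gen 6 (rule 22): 11110001100
Gen 7 (rule 146): 01101010010
Gen 8 (rule 26): 11000001101
Gen 9 (rule 22): 00100010001
Gen 10 (rule 146): 01010101010
Gen 11 (rule 26): 10000000001

Answer: 1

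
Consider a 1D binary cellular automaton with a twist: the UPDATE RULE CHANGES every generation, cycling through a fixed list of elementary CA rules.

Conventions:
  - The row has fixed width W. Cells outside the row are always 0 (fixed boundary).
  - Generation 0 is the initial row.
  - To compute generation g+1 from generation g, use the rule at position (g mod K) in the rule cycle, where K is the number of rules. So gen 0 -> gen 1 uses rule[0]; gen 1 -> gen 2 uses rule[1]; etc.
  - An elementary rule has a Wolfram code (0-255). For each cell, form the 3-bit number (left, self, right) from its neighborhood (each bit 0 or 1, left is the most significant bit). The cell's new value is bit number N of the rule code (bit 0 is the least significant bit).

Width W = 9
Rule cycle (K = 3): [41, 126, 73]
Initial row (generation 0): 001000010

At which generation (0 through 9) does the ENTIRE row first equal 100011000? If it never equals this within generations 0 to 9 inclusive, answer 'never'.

Gen 0: 001000010
Gen 1 (rule 41): 100011000
Gen 2 (rule 126): 110111100
Gen 3 (rule 73): 110100101
Gen 4 (rule 41): 101000010
Gen 5 (rule 126): 111100111
Gen 6 (rule 73): 100100101
Gen 7 (rule 41): 000000010
Gen 8 (rule 126): 000000111
Gen 9 (rule 73): 111110101

Answer: 1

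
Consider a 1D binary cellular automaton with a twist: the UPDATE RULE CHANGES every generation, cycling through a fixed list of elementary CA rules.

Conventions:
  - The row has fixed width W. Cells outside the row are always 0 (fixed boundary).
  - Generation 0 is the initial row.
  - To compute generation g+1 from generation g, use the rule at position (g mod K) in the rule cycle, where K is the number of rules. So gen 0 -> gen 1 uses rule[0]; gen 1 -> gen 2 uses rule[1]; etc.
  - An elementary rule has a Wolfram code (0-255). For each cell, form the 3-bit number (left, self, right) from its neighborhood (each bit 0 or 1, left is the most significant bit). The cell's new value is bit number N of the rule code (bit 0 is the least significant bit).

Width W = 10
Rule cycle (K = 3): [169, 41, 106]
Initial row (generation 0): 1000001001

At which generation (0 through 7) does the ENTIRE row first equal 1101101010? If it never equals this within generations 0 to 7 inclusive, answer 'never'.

Answer: never

Derivation:
Gen 0: 1000001001
Gen 1 (rule 169): 0011100000
Gen 2 (rule 41): 1010001111
Gen 3 (rule 106): 0100011001
Gen 4 (rule 169): 0001010000
Gen 5 (rule 41): 1100100111
Gen 6 (rule 106): 1101001101
Gen 7 (rule 169): 1010001010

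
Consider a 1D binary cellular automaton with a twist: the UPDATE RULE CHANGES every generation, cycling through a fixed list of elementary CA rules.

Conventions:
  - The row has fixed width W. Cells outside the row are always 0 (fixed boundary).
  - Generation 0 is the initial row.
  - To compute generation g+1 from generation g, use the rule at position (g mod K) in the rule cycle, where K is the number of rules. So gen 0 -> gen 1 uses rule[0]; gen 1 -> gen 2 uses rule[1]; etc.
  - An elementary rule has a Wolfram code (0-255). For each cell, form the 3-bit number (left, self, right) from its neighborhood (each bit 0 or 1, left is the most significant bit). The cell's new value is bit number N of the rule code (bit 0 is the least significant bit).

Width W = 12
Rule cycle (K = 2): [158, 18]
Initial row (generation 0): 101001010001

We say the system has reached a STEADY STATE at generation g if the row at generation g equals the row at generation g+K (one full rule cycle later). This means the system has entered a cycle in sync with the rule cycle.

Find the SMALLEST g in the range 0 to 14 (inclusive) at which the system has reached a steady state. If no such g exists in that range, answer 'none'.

Answer: 2

Derivation:
Gen 0: 101001010001
Gen 1 (rule 158): 101111011011
Gen 2 (rule 18): 000000000000
Gen 3 (rule 158): 000000000000
Gen 4 (rule 18): 000000000000
Gen 5 (rule 158): 000000000000
Gen 6 (rule 18): 000000000000
Gen 7 (rule 158): 000000000000
Gen 8 (rule 18): 000000000000
Gen 9 (rule 158): 000000000000
Gen 10 (rule 18): 000000000000
Gen 11 (rule 158): 000000000000
Gen 12 (rule 18): 000000000000
Gen 13 (rule 158): 000000000000
Gen 14 (rule 18): 000000000000
Gen 15 (rule 158): 000000000000
Gen 16 (rule 18): 000000000000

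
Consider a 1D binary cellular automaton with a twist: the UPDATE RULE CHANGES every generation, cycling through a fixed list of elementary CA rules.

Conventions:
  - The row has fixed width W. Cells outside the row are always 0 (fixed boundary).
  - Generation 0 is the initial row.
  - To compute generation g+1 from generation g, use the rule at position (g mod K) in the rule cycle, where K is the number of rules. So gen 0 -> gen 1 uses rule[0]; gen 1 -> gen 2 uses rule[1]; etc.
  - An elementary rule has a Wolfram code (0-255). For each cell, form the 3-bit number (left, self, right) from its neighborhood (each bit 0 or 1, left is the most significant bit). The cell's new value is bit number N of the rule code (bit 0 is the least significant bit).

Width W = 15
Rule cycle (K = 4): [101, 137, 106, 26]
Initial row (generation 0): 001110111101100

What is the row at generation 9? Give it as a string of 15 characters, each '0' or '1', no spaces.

Gen 0: 001110111101100
Gen 1 (rule 101): 100011000110101
Gen 2 (rule 137): 001010010100000
Gen 3 (rule 106): 010100101000000
Gen 4 (rule 26): 100011000100000
Gen 5 (rule 101): 101001010101111
Gen 6 (rule 137): 000000000001110
Gen 7 (rule 106): 000000000011010
Gen 8 (rule 26): 000000000110001
Gen 9 (rule 101): 111111110010101

Answer: 111111110010101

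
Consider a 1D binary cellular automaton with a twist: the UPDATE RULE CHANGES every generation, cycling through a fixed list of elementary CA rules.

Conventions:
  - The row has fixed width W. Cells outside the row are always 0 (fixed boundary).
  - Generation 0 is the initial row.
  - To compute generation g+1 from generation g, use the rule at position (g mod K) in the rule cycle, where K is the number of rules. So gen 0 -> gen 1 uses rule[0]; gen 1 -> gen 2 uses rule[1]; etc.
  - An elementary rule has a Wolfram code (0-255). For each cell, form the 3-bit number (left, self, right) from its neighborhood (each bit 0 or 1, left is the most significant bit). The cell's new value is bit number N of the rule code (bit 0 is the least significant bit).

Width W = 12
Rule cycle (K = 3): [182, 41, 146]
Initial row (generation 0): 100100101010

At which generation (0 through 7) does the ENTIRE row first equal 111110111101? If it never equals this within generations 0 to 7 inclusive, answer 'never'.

Gen 0: 100100101010
Gen 1 (rule 182): 111111111111
Gen 2 (rule 41): 100000000000
Gen 3 (rule 146): 010000000000
Gen 4 (rule 182): 111000000000
Gen 5 (rule 41): 100011111111
Gen 6 (rule 146): 010101111110
Gen 7 (rule 182): 111110111101

Answer: 7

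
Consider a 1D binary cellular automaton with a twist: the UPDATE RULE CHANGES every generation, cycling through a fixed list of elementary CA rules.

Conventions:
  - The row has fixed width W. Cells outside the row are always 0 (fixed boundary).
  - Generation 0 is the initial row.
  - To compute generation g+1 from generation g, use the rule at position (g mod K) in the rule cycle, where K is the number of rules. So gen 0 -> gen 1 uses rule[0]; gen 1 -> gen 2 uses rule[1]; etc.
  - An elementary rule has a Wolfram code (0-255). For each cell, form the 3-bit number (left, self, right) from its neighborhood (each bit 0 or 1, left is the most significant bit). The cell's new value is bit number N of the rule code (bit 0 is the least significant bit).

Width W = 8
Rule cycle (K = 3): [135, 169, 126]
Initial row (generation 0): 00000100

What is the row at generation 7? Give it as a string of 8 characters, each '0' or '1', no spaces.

Gen 0: 00000100
Gen 1 (rule 135): 11111101
Gen 2 (rule 169): 11111010
Gen 3 (rule 126): 10001111
Gen 4 (rule 135): 10110110
Gen 5 (rule 169): 01101100
Gen 6 (rule 126): 11111110
Gen 7 (rule 135): 01111100

Answer: 01111100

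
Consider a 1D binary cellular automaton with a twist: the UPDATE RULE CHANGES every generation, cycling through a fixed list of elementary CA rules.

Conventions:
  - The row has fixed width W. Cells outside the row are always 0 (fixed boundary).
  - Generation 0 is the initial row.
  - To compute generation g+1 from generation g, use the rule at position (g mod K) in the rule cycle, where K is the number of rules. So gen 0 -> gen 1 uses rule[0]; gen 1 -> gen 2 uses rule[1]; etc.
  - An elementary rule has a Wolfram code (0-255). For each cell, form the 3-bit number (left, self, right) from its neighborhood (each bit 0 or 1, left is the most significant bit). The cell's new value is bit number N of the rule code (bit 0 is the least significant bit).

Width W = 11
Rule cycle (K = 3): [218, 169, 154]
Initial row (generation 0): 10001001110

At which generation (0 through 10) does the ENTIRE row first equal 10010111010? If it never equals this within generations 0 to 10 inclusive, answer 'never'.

Gen 0: 10001001110
Gen 1 (rule 218): 01010111111
Gen 2 (rule 169): 00101111110
Gen 3 (rule 154): 01001111101
Gen 4 (rule 218): 10111111100
Gen 5 (rule 169): 01111111001
Gen 6 (rule 154): 11111110110
Gen 7 (rule 218): 11111110111
Gen 8 (rule 169): 11111101110
Gen 9 (rule 154): 11111001101
Gen 10 (rule 218): 11111111100

Answer: never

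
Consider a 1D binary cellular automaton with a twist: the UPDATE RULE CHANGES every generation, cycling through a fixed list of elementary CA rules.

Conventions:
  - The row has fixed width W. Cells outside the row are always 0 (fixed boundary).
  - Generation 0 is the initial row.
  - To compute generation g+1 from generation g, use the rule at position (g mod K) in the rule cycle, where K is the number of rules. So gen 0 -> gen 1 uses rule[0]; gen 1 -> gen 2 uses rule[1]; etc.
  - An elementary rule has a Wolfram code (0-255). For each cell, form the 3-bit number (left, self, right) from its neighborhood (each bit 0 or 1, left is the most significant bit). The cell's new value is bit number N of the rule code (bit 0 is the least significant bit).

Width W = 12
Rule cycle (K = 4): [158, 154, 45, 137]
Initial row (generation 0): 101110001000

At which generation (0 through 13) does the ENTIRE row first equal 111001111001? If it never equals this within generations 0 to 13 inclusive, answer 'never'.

Answer: never

Derivation:
Gen 0: 101110001000
Gen 1 (rule 158): 101101011100
Gen 2 (rule 154): 001000011010
Gen 3 (rule 45): 101011010110
Gen 4 (rule 137): 000010000100
Gen 5 (rule 158): 000111001110
Gen 6 (rule 154): 001110111101
Gen 7 (rule 45): 101001100011
Gen 8 (rule 137): 000001001010
Gen 9 (rule 158): 000011111011
Gen 10 (rule 154): 000111110010
Gen 11 (rule 45): 110100000010
Gen 12 (rule 137): 100001111000
Gen 13 (rule 158): 110011110100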